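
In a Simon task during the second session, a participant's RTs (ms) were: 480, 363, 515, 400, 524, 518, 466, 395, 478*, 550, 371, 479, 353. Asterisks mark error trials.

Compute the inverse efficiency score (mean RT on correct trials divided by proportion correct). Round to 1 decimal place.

488.8 ms

Correct trials (n=12): 480, 363, 515, 400, 524, 518, 466, 395, 550, 371, 479, 353
Mean correct RT = 5414/12 = 451.1667 ms
Proportion correct = 12/13
IES = 451.1667 / (12/13) = 488.764 ms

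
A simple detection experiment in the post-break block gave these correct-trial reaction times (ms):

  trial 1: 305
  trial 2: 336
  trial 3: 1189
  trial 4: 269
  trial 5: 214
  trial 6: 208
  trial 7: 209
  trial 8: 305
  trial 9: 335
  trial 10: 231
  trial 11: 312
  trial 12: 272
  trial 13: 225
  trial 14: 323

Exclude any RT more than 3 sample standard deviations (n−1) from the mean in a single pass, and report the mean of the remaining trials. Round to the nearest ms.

n = 14, ΣRT = 4733, M = 338.071
Σ(x−M)² = 809544.93; s = √(809544.93/13) = 249.545
Cutoffs: 338.071 ± 3·249.545 → [-410.6, 1086.7]
Outside: 1189 → excluded.
Retained (n=13): Σ = 3544, mean = 3544/13 = 272.615

273 ms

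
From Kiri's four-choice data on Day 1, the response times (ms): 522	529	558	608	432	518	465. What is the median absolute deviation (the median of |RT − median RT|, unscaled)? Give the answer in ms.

Sorted: 432, 465, 518, 522, 529, 558, 608 → median = 522
|x − 522|: 0, 7, 36, 86, 90, 4, 57
Sorted deviations: 0, 4, 7, 36, 57, 86, 90 → MAD = 36

36 ms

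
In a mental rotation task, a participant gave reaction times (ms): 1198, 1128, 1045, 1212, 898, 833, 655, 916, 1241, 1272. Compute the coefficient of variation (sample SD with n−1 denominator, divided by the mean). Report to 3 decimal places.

n = 10, Σ = 10398, M = 1039.8000
Σ(x−M)² = 383155.600; s = √(383155.600/9) = 206.3319
CV = 206.3319 / 1039.8000 = 0.19843

0.198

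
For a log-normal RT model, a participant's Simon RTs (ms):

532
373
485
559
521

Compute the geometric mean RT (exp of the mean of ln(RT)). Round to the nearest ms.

489 ms

ln(RT): 6.2766, 5.9216, 6.1841, 6.3261, 6.2558
Mean ln(RT) = 30.9643/5 = 6.19285
Geometric mean = exp(6.19285) = 489.24 ms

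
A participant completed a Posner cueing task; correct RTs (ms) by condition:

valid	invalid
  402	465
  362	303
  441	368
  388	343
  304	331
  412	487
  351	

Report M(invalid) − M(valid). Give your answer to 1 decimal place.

2.8 ms

M(valid) = 2660/7 = 380.000
M(invalid) = 2297/6 = 382.833
Difference = 382.833 − 380.000 = 2.833 ms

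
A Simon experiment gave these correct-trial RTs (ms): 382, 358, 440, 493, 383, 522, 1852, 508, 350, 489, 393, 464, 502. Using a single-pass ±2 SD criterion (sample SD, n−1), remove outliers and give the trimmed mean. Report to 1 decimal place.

440.3 ms

n = 13, ΣRT = 7136, M = 548.923
Σ(x−M)² = 1884132.92; s = √(1884132.92/12) = 396.246
Cutoffs: 548.923 ± 2·396.246 → [-243.6, 1341.4]
Outside: 1852 → excluded.
Retained (n=12): Σ = 5284, mean = 5284/12 = 440.333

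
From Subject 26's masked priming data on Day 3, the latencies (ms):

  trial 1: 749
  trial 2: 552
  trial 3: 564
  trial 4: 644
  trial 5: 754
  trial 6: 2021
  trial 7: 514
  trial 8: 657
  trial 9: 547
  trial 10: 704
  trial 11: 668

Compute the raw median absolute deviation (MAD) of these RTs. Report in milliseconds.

Sorted: 514, 547, 552, 564, 644, 657, 668, 704, 749, 754, 2021 → median = 657
|x − 657|: 92, 105, 93, 13, 97, 1364, 143, 0, 110, 47, 11
Sorted deviations: 0, 11, 13, 47, 92, 93, 97, 105, 110, 143, 1364 → MAD = 93

93 ms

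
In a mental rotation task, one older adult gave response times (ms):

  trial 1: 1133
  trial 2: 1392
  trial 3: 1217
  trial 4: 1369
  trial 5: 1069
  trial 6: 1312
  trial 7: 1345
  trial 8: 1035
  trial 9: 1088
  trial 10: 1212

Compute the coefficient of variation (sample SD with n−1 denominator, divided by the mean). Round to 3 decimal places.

n = 10, Σ = 12172, M = 1217.2000
Σ(x−M)² = 157887.600; s = √(157887.600/9) = 132.4502
CV = 132.4502 / 1217.2000 = 0.10882

0.109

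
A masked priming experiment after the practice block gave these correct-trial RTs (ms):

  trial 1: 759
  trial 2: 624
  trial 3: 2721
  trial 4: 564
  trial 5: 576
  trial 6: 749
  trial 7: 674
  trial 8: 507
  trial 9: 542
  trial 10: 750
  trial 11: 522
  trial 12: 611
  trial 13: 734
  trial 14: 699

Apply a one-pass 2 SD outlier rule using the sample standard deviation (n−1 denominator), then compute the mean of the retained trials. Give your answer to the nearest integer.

639 ms

n = 14, ΣRT = 11032, M = 788.000
Σ(x−M)² = 4127706.00; s = √(4127706.00/13) = 563.485
Cutoffs: 788.000 ± 2·563.485 → [-339.0, 1915.0]
Outside: 2721 → excluded.
Retained (n=13): Σ = 8311, mean = 8311/13 = 639.308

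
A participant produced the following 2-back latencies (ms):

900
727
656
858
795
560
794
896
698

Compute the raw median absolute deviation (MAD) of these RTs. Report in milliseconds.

Sorted: 560, 656, 698, 727, 794, 795, 858, 896, 900 → median = 794
|x − 794|: 106, 67, 138, 64, 1, 234, 0, 102, 96
Sorted deviations: 0, 1, 64, 67, 96, 102, 106, 138, 234 → MAD = 96

96 ms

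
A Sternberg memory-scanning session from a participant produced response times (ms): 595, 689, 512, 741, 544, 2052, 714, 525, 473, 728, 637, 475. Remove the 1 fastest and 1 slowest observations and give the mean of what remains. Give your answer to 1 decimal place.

616.0 ms

Sorted: 473, 475, 512, 525, 544, 595, 637, 689, 714, 728, 741, 2052
Drop lowest 1 (473) and highest 1 (2052)
Remaining (n=10): Σ = 6160, mean = 6160/10 = 616.000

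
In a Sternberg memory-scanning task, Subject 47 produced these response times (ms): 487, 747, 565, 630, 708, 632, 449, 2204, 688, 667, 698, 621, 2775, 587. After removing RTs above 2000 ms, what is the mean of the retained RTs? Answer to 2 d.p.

Excluded: 2204, 2775
Retained (n=12): Σ = 7479
Mean = 7479/12 = 623.2500

623.25 ms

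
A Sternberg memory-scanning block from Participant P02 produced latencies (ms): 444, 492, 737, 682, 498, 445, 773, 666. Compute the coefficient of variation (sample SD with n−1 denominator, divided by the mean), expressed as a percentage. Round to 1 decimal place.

n = 8, Σ = 4737, M = 592.1250
Σ(x−M)² = 129710.875; s = √(129710.875/7) = 136.1254
CV = 136.1254 / 592.1250 = 0.22989 = 22.989%

23.0%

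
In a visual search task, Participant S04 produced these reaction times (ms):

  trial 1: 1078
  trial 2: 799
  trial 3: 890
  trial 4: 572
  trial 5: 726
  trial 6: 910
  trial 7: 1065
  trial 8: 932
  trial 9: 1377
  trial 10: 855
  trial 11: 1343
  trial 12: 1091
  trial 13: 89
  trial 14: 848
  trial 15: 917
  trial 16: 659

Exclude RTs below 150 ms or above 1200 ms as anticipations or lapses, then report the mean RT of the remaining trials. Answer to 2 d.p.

Excluded: 89, 1343, 1377
Retained (n=13): Σ = 11342
Mean = 11342/13 = 872.4615

872.46 ms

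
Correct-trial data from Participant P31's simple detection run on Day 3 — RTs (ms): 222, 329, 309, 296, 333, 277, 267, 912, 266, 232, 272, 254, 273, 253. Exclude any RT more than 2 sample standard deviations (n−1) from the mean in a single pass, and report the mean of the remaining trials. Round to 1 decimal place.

275.6 ms

n = 14, ΣRT = 4495, M = 321.071
Σ(x−M)² = 389674.93; s = √(389674.93/13) = 173.133
Cutoffs: 321.071 ± 2·173.133 → [-25.2, 667.3]
Outside: 912 → excluded.
Retained (n=13): Σ = 3583, mean = 3583/13 = 275.615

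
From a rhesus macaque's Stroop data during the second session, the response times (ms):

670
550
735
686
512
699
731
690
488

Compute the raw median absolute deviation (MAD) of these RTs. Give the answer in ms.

Sorted: 488, 512, 550, 670, 686, 690, 699, 731, 735 → median = 686
|x − 686|: 16, 136, 49, 0, 174, 13, 45, 4, 198
Sorted deviations: 0, 4, 13, 16, 45, 49, 136, 174, 198 → MAD = 45

45 ms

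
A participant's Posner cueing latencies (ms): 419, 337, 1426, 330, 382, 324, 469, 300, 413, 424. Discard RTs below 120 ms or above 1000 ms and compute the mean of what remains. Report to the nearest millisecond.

Excluded: 1426
Retained (n=9): Σ = 3398
Mean = 3398/9 = 377.5556

378 ms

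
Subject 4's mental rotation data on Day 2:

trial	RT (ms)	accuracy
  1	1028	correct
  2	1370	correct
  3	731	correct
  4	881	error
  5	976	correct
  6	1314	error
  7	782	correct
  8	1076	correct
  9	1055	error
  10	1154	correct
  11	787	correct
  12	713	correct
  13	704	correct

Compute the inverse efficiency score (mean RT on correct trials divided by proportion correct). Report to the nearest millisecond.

Correct trials (n=10): 1028, 1370, 731, 976, 782, 1076, 1154, 787, 713, 704
Mean correct RT = 9321/10 = 932.1000 ms
Proportion correct = 10/13
IES = 932.1000 / (10/13) = 1211.730 ms

1212 ms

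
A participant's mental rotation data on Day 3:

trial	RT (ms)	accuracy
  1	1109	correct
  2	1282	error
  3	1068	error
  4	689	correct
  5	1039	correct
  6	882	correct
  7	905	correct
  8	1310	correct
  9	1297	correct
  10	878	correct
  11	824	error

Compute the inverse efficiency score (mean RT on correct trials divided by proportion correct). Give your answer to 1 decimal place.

1393.7 ms

Correct trials (n=8): 1109, 689, 1039, 882, 905, 1310, 1297, 878
Mean correct RT = 8109/8 = 1013.6250 ms
Proportion correct = 8/11
IES = 1013.6250 / (8/11) = 1393.734 ms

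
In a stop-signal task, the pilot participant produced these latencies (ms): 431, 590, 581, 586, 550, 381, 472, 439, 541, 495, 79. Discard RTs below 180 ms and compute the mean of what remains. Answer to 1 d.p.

Excluded: 79
Retained (n=10): Σ = 5066
Mean = 5066/10 = 506.6000

506.6 ms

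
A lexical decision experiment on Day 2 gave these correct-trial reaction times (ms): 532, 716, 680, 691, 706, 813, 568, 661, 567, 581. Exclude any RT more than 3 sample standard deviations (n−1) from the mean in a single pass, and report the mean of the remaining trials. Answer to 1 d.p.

n = 10, ΣRT = 6515, M = 651.500
Σ(x−M)² = 69038.50; s = √(69038.50/9) = 87.584
Cutoffs: 651.500 ± 3·87.584 → [388.7, 914.3]
No RTs fall outside the cutoffs; all 10 retained. Mean = 6515/10 = 651.500

651.5 ms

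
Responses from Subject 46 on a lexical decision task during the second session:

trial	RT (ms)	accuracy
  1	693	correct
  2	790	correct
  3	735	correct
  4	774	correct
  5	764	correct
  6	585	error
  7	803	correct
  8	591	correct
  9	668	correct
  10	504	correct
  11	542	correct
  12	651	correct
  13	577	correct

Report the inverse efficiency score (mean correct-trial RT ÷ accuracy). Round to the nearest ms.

731 ms

Correct trials (n=12): 693, 790, 735, 774, 764, 803, 591, 668, 504, 542, 651, 577
Mean correct RT = 8092/12 = 674.3333 ms
Proportion correct = 12/13
IES = 674.3333 / (12/13) = 730.528 ms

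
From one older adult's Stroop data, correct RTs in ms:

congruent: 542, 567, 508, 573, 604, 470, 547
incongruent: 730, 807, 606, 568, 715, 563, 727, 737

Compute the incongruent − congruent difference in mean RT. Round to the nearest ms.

137 ms

M(congruent) = 3811/7 = 544.429
M(incongruent) = 5453/8 = 681.625
Difference = 681.625 − 544.429 = 137.196 ms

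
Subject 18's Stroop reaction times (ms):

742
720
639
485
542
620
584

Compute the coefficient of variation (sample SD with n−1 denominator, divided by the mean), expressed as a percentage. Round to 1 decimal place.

n = 7, Σ = 4332, M = 618.8571
Σ(x−M)² = 50840.857; s = √(50840.857/6) = 92.0515
CV = 92.0515 / 618.8571 = 0.14874 = 14.874%

14.9%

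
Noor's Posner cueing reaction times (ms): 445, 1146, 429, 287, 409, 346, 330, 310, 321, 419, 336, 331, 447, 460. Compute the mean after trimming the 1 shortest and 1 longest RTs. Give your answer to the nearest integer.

382 ms

Sorted: 287, 310, 321, 330, 331, 336, 346, 409, 419, 429, 445, 447, 460, 1146
Drop lowest 1 (287) and highest 1 (1146)
Remaining (n=12): Σ = 4583, mean = 4583/12 = 381.917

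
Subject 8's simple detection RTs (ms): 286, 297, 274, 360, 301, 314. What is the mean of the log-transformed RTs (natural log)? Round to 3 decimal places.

ln(RT): 5.6560, 5.6937, 5.6131, 5.8861, 5.7071, 5.7494
Σ ln(RT) = 34.3055
Mean = 34.3055/6 = 5.71758

5.718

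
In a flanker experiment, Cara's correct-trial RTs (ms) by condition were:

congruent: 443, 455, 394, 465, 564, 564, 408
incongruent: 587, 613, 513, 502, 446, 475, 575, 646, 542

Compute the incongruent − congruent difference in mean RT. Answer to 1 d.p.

M(congruent) = 3293/7 = 470.429
M(incongruent) = 4899/9 = 544.333
Difference = 544.333 − 470.429 = 73.905 ms

73.9 ms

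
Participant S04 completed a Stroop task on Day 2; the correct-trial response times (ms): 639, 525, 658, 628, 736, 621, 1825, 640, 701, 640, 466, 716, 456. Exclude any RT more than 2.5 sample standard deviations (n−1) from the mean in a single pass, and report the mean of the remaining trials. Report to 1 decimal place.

n = 13, ΣRT = 9251, M = 711.615
Σ(x−M)² = 1434451.08; s = √(1434451.08/12) = 345.742
Cutoffs: 711.615 ± 2.5·345.742 → [-152.7, 1576.0]
Outside: 1825 → excluded.
Retained (n=12): Σ = 7426, mean = 7426/12 = 618.833

618.8 ms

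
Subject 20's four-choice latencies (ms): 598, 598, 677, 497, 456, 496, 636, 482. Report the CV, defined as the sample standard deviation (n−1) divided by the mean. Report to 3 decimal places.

n = 8, Σ = 4440, M = 555.0000
Σ(x−M)² = 47118.000; s = √(47118.000/7) = 82.0435
CV = 82.0435 / 555.0000 = 0.14783

0.148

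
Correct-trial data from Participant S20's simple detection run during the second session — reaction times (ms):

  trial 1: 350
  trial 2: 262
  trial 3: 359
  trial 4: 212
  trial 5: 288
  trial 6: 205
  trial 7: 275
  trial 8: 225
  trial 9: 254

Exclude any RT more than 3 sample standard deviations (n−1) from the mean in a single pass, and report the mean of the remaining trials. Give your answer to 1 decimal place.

n = 9, ΣRT = 2430, M = 270.000
Σ(x−M)² = 24604.00; s = √(24604.00/8) = 55.457
Cutoffs: 270.000 ± 3·55.457 → [103.6, 436.4]
No RTs fall outside the cutoffs; all 9 retained. Mean = 2430/9 = 270.000

270.0 ms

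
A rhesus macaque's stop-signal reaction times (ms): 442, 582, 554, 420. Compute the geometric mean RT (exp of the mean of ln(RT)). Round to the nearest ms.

495 ms

ln(RT): 6.0913, 6.3665, 6.3172, 6.0403
Mean ln(RT) = 24.8152/4 = 6.20380
Geometric mean = exp(6.20380) = 494.63 ms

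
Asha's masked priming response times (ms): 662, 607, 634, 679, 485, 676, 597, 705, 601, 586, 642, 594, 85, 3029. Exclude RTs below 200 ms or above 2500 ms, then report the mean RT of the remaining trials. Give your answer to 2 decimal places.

Excluded: 85, 3029
Retained (n=12): Σ = 7468
Mean = 7468/12 = 622.3333

622.33 ms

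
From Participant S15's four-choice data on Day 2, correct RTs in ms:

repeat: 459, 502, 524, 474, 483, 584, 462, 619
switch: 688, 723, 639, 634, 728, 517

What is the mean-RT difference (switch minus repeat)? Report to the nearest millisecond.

M(repeat) = 4107/8 = 513.375
M(switch) = 3929/6 = 654.833
Difference = 654.833 − 513.375 = 141.458 ms

141 ms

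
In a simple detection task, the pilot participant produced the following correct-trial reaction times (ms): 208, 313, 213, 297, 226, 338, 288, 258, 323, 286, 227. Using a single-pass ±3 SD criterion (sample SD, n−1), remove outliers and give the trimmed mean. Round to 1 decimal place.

n = 11, ΣRT = 2977, M = 270.636
Σ(x−M)² = 21608.55; s = √(21608.55/10) = 46.485
Cutoffs: 270.636 ± 3·46.485 → [131.2, 410.1]
No RTs fall outside the cutoffs; all 11 retained. Mean = 2977/11 = 270.636

270.6 ms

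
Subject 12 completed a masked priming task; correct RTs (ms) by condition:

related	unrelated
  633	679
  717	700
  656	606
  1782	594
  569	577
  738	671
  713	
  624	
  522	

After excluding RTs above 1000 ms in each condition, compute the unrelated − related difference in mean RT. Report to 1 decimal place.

-8.7 ms

related: exclude 1782
M(related) = 5172/8 = 646.500
M(unrelated) = 3827/6 = 637.833
Difference = 637.833 − 646.500 = -8.667 ms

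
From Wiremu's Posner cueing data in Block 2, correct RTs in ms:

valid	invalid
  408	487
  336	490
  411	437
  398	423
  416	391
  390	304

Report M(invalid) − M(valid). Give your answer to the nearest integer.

29 ms

M(valid) = 2359/6 = 393.167
M(invalid) = 2532/6 = 422.000
Difference = 422.000 − 393.167 = 28.833 ms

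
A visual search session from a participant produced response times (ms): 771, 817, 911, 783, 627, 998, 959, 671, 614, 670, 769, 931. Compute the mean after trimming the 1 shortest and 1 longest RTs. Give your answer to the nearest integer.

Sorted: 614, 627, 670, 671, 769, 771, 783, 817, 911, 931, 959, 998
Drop lowest 1 (614) and highest 1 (998)
Remaining (n=10): Σ = 7909, mean = 7909/10 = 790.900

791 ms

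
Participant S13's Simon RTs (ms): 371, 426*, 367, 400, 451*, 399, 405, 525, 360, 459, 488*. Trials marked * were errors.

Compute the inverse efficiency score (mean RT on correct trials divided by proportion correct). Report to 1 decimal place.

Correct trials (n=8): 371, 367, 400, 399, 405, 525, 360, 459
Mean correct RT = 3286/8 = 410.7500 ms
Proportion correct = 8/11
IES = 410.7500 / (8/11) = 564.781 ms

564.8 ms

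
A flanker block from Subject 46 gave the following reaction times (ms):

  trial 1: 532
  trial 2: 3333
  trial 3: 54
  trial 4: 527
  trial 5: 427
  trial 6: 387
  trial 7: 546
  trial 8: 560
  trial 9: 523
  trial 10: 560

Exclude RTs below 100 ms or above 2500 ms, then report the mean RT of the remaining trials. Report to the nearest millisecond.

Excluded: 54, 3333
Retained (n=8): Σ = 4062
Mean = 4062/8 = 507.7500

508 ms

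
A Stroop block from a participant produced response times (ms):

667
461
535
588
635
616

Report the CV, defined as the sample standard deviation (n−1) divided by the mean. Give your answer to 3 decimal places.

n = 6, Σ = 3502, M = 583.6667
Σ(x−M)² = 28059.333; s = √(28059.333/5) = 74.9124
CV = 74.9124 / 583.6667 = 0.12835

0.128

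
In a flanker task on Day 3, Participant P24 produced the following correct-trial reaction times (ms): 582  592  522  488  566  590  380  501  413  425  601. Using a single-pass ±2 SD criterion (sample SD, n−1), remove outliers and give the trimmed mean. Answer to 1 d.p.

514.5 ms

n = 11, ΣRT = 5660, M = 514.545
Σ(x−M)² = 63740.73; s = √(63740.73/10) = 79.838
Cutoffs: 514.545 ± 2·79.838 → [354.9, 674.2]
No RTs fall outside the cutoffs; all 11 retained. Mean = 5660/11 = 514.545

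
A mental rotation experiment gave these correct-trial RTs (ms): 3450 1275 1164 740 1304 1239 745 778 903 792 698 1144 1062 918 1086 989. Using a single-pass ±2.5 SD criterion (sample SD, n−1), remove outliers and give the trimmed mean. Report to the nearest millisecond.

989 ms

n = 16, ΣRT = 18287, M = 1142.938
Σ(x−M)² = 6292266.94; s = √(6292266.94/15) = 647.676
Cutoffs: 1142.938 ± 2.5·647.676 → [-476.3, 2762.1]
Outside: 3450 → excluded.
Retained (n=15): Σ = 14837, mean = 14837/15 = 989.133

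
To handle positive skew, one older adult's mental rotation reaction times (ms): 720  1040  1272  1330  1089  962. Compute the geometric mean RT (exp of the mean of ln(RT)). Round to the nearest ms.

1048 ms

ln(RT): 6.5793, 6.9470, 7.1483, 7.1929, 6.9930, 6.8690
Mean ln(RT) = 41.7295/6 = 6.95492
Geometric mean = exp(6.95492) = 1048.30 ms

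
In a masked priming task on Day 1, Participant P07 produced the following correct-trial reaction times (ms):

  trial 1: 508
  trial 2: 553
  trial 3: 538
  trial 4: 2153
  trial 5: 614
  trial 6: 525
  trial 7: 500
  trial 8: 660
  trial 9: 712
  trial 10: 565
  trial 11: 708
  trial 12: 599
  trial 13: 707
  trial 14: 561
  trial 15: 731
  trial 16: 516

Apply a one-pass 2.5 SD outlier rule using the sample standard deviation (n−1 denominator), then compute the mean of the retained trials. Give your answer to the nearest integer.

600 ms

n = 16, ΣRT = 11150, M = 696.875
Σ(x−M)² = 2358211.75; s = √(2358211.75/15) = 396.502
Cutoffs: 696.875 ± 2.5·396.502 → [-294.4, 1688.1]
Outside: 2153 → excluded.
Retained (n=15): Σ = 8997, mean = 8997/15 = 599.800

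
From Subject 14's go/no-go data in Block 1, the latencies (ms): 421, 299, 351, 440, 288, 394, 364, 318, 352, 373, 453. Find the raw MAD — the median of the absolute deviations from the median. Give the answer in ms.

46 ms

Sorted: 288, 299, 318, 351, 352, 364, 373, 394, 421, 440, 453 → median = 364
|x − 364|: 57, 65, 13, 76, 76, 30, 0, 46, 12, 9, 89
Sorted deviations: 0, 9, 12, 13, 30, 46, 57, 65, 76, 76, 89 → MAD = 46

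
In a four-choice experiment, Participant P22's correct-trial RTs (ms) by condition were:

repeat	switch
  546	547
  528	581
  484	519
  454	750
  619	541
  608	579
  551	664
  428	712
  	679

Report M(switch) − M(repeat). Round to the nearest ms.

92 ms

M(repeat) = 4218/8 = 527.250
M(switch) = 5572/9 = 619.111
Difference = 619.111 − 527.250 = 91.861 ms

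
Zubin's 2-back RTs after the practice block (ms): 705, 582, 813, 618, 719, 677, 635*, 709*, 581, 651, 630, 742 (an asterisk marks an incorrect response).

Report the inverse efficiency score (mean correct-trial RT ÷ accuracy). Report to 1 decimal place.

Correct trials (n=10): 705, 582, 813, 618, 719, 677, 581, 651, 630, 742
Mean correct RT = 6718/10 = 671.8000 ms
Proportion correct = 10/12
IES = 671.8000 / (10/12) = 806.160 ms

806.2 ms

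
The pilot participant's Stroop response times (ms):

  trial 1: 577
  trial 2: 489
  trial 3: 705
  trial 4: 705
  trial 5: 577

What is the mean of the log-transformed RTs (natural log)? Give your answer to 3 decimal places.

ln(RT): 6.3578, 6.1924, 6.5582, 6.5582, 6.3578
Σ ln(RT) = 32.0244
Mean = 32.0244/5 = 6.40489

6.405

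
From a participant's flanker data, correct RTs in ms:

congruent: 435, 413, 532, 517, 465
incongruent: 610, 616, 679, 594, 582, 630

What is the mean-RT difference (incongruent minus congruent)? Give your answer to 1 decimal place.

146.1 ms

M(congruent) = 2362/5 = 472.400
M(incongruent) = 3711/6 = 618.500
Difference = 618.500 − 472.400 = 146.100 ms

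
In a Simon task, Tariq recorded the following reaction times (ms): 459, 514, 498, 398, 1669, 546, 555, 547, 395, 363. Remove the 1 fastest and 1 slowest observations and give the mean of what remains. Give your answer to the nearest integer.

489 ms

Sorted: 363, 395, 398, 459, 498, 514, 546, 547, 555, 1669
Drop lowest 1 (363) and highest 1 (1669)
Remaining (n=8): Σ = 3912, mean = 3912/8 = 489.000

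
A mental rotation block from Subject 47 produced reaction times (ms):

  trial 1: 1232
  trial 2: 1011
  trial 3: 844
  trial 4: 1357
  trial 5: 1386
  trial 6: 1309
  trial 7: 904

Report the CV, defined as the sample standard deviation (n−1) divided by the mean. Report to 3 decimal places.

n = 7, Σ = 8043, M = 1149.0000
Σ(x−M)² = 304016.000; s = √(304016.000/6) = 225.0985
CV = 225.0985 / 1149.0000 = 0.19591

0.196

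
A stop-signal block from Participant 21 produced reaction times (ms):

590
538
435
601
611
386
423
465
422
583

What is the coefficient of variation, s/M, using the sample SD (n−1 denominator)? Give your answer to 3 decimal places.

0.173

n = 10, Σ = 5054, M = 505.4000
Σ(x−M)² = 69122.400; s = √(69122.400/9) = 87.6371
CV = 87.6371 / 505.4000 = 0.17340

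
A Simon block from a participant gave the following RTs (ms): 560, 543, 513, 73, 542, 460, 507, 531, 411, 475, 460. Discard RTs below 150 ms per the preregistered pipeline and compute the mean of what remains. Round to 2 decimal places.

Excluded: 73
Retained (n=10): Σ = 5002
Mean = 5002/10 = 500.2000

500.20 ms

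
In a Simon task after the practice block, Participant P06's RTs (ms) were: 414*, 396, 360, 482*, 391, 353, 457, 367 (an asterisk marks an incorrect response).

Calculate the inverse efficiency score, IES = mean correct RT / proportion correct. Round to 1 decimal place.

516.4 ms

Correct trials (n=6): 396, 360, 391, 353, 457, 367
Mean correct RT = 2324/6 = 387.3333 ms
Proportion correct = 6/8
IES = 387.3333 / (6/8) = 516.444 ms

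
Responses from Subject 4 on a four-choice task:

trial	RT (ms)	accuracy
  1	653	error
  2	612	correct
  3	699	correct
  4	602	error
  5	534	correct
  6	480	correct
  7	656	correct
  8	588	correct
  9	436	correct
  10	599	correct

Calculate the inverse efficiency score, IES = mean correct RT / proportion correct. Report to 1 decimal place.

Correct trials (n=8): 612, 699, 534, 480, 656, 588, 436, 599
Mean correct RT = 4604/8 = 575.5000 ms
Proportion correct = 8/10
IES = 575.5000 / (8/10) = 719.375 ms

719.4 ms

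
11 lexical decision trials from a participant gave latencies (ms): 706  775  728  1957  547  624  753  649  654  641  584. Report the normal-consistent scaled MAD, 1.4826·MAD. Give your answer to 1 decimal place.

103.8 ms

Sorted: 547, 584, 624, 641, 649, 654, 706, 728, 753, 775, 1957 → median = 654
|x − 654| sorted: 0, 5, 13, 30, 52, 70, 74, 99, 107, 121, 1303 → MAD = 70
Robust SD ≈ 1.4826 × 70 = 103.782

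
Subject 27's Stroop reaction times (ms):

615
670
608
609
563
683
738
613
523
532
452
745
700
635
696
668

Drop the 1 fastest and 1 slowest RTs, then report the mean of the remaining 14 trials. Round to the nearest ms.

632 ms

Sorted: 452, 523, 532, 563, 608, 609, 613, 615, 635, 668, 670, 683, 696, 700, 738, 745
Drop lowest 1 (452) and highest 1 (745)
Remaining (n=14): Σ = 8853, mean = 8853/14 = 632.357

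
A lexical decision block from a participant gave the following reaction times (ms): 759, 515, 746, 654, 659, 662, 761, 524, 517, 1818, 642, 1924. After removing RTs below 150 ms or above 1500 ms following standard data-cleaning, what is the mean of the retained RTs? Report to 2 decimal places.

643.90 ms

Excluded: 1818, 1924
Retained (n=10): Σ = 6439
Mean = 6439/10 = 643.9000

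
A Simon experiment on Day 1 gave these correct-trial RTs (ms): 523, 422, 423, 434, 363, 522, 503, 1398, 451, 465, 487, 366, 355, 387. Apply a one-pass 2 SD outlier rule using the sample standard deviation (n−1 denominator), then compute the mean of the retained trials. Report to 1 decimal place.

n = 14, ΣRT = 7099, M = 507.071
Σ(x−M)² = 897408.93; s = √(897408.93/13) = 262.738
Cutoffs: 507.071 ± 2·262.738 → [-18.4, 1032.5]
Outside: 1398 → excluded.
Retained (n=13): Σ = 5701, mean = 5701/13 = 438.538

438.5 ms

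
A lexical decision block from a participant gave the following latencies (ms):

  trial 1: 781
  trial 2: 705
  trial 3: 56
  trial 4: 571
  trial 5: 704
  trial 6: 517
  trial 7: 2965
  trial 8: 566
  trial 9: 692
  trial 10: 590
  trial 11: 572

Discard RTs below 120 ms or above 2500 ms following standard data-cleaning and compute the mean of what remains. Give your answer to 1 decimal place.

Excluded: 56, 2965
Retained (n=9): Σ = 5698
Mean = 5698/9 = 633.1111

633.1 ms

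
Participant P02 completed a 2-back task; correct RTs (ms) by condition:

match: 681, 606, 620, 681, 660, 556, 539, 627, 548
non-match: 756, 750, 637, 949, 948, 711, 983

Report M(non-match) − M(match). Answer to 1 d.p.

206.0 ms

M(match) = 5518/9 = 613.111
M(non-match) = 5734/7 = 819.143
Difference = 819.143 − 613.111 = 206.032 ms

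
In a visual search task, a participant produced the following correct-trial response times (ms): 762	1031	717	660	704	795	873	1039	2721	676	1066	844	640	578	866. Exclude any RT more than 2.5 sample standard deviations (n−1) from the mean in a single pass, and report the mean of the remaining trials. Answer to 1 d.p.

n = 15, ΣRT = 13972, M = 931.467
Σ(x−M)² = 3751281.73; s = √(3751281.73/14) = 517.638
Cutoffs: 931.467 ± 2.5·517.638 → [-362.6, 2225.6]
Outside: 2721 → excluded.
Retained (n=14): Σ = 11251, mean = 11251/14 = 803.643

803.6 ms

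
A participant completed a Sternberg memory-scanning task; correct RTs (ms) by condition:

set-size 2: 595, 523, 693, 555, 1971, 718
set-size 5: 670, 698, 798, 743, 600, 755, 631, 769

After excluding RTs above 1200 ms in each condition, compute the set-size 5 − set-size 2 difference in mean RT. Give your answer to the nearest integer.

91 ms

set-size 2: exclude 1971
M(set-size 2) = 3084/5 = 616.800
M(set-size 5) = 5664/8 = 708.000
Difference = 708.000 − 616.800 = 91.200 ms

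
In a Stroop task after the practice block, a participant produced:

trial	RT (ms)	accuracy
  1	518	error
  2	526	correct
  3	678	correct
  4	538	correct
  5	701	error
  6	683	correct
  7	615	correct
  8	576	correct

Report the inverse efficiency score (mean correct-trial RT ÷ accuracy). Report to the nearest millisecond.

804 ms

Correct trials (n=6): 526, 678, 538, 683, 615, 576
Mean correct RT = 3616/6 = 602.6667 ms
Proportion correct = 6/8
IES = 602.6667 / (6/8) = 803.556 ms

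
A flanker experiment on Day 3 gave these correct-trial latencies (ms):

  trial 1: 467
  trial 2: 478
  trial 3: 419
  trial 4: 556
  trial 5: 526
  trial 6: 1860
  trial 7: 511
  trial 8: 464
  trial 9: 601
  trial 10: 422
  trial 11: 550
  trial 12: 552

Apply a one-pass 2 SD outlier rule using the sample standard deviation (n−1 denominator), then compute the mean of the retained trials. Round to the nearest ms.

504 ms

n = 12, ΣRT = 7406, M = 617.167
Σ(x−M)² = 1719715.67; s = √(1719715.67/11) = 395.396
Cutoffs: 617.167 ± 2·395.396 → [-173.6, 1408.0]
Outside: 1860 → excluded.
Retained (n=11): Σ = 5546, mean = 5546/11 = 504.182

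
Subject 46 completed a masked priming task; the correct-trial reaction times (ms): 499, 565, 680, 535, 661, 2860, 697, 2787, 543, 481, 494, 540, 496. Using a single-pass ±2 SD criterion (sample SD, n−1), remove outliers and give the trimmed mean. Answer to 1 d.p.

562.8 ms

n = 13, ΣRT = 11838, M = 910.615
Σ(x−M)² = 8714547.08; s = √(8714547.08/12) = 852.181
Cutoffs: 910.615 ± 2·852.181 → [-793.7, 2615.0]
Outside: 2787, 2860 → excluded.
Retained (n=11): Σ = 6191, mean = 6191/11 = 562.818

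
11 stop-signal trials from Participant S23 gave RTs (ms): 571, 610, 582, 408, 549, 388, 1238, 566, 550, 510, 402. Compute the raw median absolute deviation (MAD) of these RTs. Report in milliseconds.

40 ms

Sorted: 388, 402, 408, 510, 549, 550, 566, 571, 582, 610, 1238 → median = 550
|x − 550|: 21, 60, 32, 142, 1, 162, 688, 16, 0, 40, 148
Sorted deviations: 0, 1, 16, 21, 32, 40, 60, 142, 148, 162, 688 → MAD = 40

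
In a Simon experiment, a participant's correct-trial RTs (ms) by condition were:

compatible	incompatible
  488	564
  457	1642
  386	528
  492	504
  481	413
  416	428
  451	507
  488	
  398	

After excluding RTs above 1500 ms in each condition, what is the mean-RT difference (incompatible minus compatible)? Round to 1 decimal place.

incompatible: exclude 1642
M(compatible) = 4057/9 = 450.778
M(incompatible) = 2944/6 = 490.667
Difference = 490.667 − 450.778 = 39.889 ms

39.9 ms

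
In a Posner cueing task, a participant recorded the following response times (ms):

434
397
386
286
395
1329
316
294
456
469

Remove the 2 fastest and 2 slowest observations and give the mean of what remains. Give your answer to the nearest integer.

Sorted: 286, 294, 316, 386, 395, 397, 434, 456, 469, 1329
Drop lowest 2 (286, 294) and highest 2 (469, 1329)
Remaining (n=6): Σ = 2384, mean = 2384/6 = 397.333

397 ms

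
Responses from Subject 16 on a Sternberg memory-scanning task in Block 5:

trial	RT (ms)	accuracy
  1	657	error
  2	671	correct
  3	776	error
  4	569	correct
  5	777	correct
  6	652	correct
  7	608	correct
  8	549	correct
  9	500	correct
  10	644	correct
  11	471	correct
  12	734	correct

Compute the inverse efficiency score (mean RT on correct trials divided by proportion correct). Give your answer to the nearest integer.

Correct trials (n=10): 671, 569, 777, 652, 608, 549, 500, 644, 471, 734
Mean correct RT = 6175/10 = 617.5000 ms
Proportion correct = 10/12
IES = 617.5000 / (10/12) = 741.000 ms

741 ms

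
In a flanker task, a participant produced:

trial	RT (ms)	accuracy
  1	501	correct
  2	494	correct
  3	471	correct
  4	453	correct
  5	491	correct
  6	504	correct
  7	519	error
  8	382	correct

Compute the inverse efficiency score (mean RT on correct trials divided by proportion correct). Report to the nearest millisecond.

538 ms

Correct trials (n=7): 501, 494, 471, 453, 491, 504, 382
Mean correct RT = 3296/7 = 470.8571 ms
Proportion correct = 7/8
IES = 470.8571 / (7/8) = 538.122 ms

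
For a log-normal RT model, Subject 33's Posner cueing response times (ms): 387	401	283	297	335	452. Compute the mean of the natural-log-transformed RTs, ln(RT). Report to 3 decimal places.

5.870

ln(RT): 5.9584, 5.9940, 5.6454, 5.6937, 5.8141, 6.1137
Σ ln(RT) = 35.2194
Mean = 35.2194/6 = 5.86990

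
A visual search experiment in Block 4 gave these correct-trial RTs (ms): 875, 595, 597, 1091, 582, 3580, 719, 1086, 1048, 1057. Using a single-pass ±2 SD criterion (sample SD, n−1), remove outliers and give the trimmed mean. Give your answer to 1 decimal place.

850.0 ms

n = 10, ΣRT = 11230, M = 1123.000
Σ(x−M)² = 7122084.00; s = √(7122084.00/9) = 889.574
Cutoffs: 1123.000 ± 2·889.574 → [-656.1, 2902.1]
Outside: 3580 → excluded.
Retained (n=9): Σ = 7650, mean = 7650/9 = 850.000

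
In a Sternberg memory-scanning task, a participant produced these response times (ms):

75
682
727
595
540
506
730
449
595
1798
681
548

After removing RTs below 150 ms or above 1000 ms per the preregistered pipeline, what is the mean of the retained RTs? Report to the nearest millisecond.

605 ms

Excluded: 75, 1798
Retained (n=10): Σ = 6053
Mean = 6053/10 = 605.3000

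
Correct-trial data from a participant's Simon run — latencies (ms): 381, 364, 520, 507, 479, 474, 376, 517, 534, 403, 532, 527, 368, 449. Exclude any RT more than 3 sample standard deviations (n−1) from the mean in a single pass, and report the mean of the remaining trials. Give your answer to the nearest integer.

n = 14, ΣRT = 6431, M = 459.357
Σ(x−M)² = 59105.21; s = √(59105.21/13) = 67.428
Cutoffs: 459.357 ± 3·67.428 → [257.1, 661.6]
No RTs fall outside the cutoffs; all 14 retained. Mean = 6431/14 = 459.357

459 ms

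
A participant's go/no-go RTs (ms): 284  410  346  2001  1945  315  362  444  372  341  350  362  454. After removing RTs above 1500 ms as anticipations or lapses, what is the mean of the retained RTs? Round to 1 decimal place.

Excluded: 1945, 2001
Retained (n=11): Σ = 4040
Mean = 4040/11 = 367.2727

367.3 ms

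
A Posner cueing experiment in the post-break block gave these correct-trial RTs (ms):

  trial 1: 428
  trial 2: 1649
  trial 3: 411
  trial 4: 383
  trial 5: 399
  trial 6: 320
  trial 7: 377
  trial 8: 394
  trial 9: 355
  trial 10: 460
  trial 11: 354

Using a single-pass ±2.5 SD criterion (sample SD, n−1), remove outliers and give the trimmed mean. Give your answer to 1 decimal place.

n = 11, ΣRT = 5530, M = 502.727
Σ(x−M)² = 1459820.18; s = √(1459820.18/10) = 382.076
Cutoffs: 502.727 ± 2.5·382.076 → [-452.5, 1457.9]
Outside: 1649 → excluded.
Retained (n=10): Σ = 3881, mean = 3881/10 = 388.100

388.1 ms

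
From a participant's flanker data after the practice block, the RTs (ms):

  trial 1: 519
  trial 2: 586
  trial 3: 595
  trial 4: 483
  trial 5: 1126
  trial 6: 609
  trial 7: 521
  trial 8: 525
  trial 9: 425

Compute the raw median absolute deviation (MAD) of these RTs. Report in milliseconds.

Sorted: 425, 483, 519, 521, 525, 586, 595, 609, 1126 → median = 525
|x − 525|: 6, 61, 70, 42, 601, 84, 4, 0, 100
Sorted deviations: 0, 4, 6, 42, 61, 70, 84, 100, 601 → MAD = 61

61 ms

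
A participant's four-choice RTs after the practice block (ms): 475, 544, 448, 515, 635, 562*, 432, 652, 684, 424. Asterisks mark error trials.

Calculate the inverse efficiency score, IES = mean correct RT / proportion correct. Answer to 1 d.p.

593.7 ms

Correct trials (n=9): 475, 544, 448, 515, 635, 432, 652, 684, 424
Mean correct RT = 4809/9 = 534.3333 ms
Proportion correct = 9/10
IES = 534.3333 / (9/10) = 593.704 ms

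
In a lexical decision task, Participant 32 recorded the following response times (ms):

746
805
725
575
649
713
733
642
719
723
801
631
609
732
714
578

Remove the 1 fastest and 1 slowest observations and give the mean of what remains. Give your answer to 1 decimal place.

693.9 ms

Sorted: 575, 578, 609, 631, 642, 649, 713, 714, 719, 723, 725, 732, 733, 746, 801, 805
Drop lowest 1 (575) and highest 1 (805)
Remaining (n=14): Σ = 9715, mean = 9715/14 = 693.929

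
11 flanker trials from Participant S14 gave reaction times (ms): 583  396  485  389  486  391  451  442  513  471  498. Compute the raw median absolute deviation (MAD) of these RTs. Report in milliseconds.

29 ms

Sorted: 389, 391, 396, 442, 451, 471, 485, 486, 498, 513, 583 → median = 471
|x − 471|: 112, 75, 14, 82, 15, 80, 20, 29, 42, 0, 27
Sorted deviations: 0, 14, 15, 20, 27, 29, 42, 75, 80, 82, 112 → MAD = 29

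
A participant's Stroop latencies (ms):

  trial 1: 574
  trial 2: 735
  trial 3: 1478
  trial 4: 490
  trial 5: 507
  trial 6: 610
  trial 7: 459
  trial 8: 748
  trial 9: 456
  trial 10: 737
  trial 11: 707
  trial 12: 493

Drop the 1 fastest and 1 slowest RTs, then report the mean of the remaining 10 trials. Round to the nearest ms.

Sorted: 456, 459, 490, 493, 507, 574, 610, 707, 735, 737, 748, 1478
Drop lowest 1 (456) and highest 1 (1478)
Remaining (n=10): Σ = 6060, mean = 6060/10 = 606.000

606 ms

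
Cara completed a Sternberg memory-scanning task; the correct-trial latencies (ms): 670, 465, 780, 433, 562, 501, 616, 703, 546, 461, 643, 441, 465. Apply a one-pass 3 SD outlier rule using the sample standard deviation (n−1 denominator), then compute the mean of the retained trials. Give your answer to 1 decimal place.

n = 13, ΣRT = 7286, M = 560.462
Σ(x−M)² = 152793.23; s = √(152793.23/12) = 112.840
Cutoffs: 560.462 ± 3·112.840 → [221.9, 899.0]
No RTs fall outside the cutoffs; all 13 retained. Mean = 7286/13 = 560.462

560.5 ms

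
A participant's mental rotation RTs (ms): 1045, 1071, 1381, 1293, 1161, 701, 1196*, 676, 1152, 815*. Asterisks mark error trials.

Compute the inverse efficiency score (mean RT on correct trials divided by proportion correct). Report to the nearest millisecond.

1325 ms

Correct trials (n=8): 1045, 1071, 1381, 1293, 1161, 701, 676, 1152
Mean correct RT = 8480/8 = 1060.0000 ms
Proportion correct = 8/10
IES = 1060.0000 / (8/10) = 1325.000 ms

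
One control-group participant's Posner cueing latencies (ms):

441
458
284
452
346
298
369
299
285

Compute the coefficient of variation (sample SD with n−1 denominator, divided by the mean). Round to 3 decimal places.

n = 9, Σ = 3232, M = 359.1111
Σ(x−M)² = 43864.889; s = √(43864.889/8) = 74.0480
CV = 74.0480 / 359.1111 = 0.20620

0.206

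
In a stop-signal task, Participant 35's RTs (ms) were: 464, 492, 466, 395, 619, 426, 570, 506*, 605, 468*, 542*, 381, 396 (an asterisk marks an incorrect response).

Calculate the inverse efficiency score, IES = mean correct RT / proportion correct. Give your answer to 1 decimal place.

625.8 ms

Correct trials (n=10): 464, 492, 466, 395, 619, 426, 570, 605, 381, 396
Mean correct RT = 4814/10 = 481.4000 ms
Proportion correct = 10/13
IES = 481.4000 / (10/13) = 625.820 ms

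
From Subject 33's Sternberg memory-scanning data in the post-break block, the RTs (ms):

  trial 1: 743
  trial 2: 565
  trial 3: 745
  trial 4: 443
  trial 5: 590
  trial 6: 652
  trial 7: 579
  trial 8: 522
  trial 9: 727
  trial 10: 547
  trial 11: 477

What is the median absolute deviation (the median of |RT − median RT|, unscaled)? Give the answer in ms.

73 ms

Sorted: 443, 477, 522, 547, 565, 579, 590, 652, 727, 743, 745 → median = 579
|x − 579|: 164, 14, 166, 136, 11, 73, 0, 57, 148, 32, 102
Sorted deviations: 0, 11, 14, 32, 57, 73, 102, 136, 148, 164, 166 → MAD = 73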